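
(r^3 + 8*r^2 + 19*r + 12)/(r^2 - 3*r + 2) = (r^3 + 8*r^2 + 19*r + 12)/(r^2 - 3*r + 2)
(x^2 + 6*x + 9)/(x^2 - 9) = (x + 3)/(x - 3)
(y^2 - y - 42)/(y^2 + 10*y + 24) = (y - 7)/(y + 4)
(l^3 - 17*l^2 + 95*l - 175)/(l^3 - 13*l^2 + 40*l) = (l^2 - 12*l + 35)/(l*(l - 8))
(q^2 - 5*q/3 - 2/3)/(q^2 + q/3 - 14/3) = (3*q + 1)/(3*q + 7)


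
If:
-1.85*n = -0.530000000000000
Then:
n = 0.29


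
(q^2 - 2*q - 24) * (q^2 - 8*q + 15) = q^4 - 10*q^3 + 7*q^2 + 162*q - 360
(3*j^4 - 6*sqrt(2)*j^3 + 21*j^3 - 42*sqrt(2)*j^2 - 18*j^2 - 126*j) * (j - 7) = 3*j^5 - 6*sqrt(2)*j^4 - 165*j^3 + 294*sqrt(2)*j^2 + 882*j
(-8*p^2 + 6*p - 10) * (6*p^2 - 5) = -48*p^4 + 36*p^3 - 20*p^2 - 30*p + 50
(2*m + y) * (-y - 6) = -2*m*y - 12*m - y^2 - 6*y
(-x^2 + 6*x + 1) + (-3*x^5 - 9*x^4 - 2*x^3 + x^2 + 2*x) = -3*x^5 - 9*x^4 - 2*x^3 + 8*x + 1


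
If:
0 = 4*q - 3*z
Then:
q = 3*z/4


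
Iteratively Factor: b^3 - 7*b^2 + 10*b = (b)*(b^2 - 7*b + 10) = b*(b - 5)*(b - 2)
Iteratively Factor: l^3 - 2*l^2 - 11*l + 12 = (l - 1)*(l^2 - l - 12) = (l - 1)*(l + 3)*(l - 4)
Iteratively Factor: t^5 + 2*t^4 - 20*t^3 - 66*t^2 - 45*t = (t + 1)*(t^4 + t^3 - 21*t^2 - 45*t) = t*(t + 1)*(t^3 + t^2 - 21*t - 45) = t*(t + 1)*(t + 3)*(t^2 - 2*t - 15) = t*(t + 1)*(t + 3)^2*(t - 5)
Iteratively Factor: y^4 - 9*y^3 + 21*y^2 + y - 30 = (y - 2)*(y^3 - 7*y^2 + 7*y + 15) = (y - 5)*(y - 2)*(y^2 - 2*y - 3) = (y - 5)*(y - 2)*(y + 1)*(y - 3)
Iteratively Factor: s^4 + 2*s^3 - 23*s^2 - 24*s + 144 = (s - 3)*(s^3 + 5*s^2 - 8*s - 48) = (s - 3)*(s + 4)*(s^2 + s - 12) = (s - 3)*(s + 4)^2*(s - 3)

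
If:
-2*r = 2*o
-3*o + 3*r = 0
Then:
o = 0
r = 0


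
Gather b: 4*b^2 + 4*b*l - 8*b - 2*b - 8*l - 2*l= 4*b^2 + b*(4*l - 10) - 10*l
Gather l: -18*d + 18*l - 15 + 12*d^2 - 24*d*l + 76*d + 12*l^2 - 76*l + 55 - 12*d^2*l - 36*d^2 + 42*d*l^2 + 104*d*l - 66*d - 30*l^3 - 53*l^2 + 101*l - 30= -24*d^2 - 8*d - 30*l^3 + l^2*(42*d - 41) + l*(-12*d^2 + 80*d + 43) + 10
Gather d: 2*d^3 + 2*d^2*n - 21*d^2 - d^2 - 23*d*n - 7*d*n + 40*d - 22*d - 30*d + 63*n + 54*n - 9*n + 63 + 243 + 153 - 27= 2*d^3 + d^2*(2*n - 22) + d*(-30*n - 12) + 108*n + 432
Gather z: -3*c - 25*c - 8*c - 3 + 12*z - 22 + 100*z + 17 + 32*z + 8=-36*c + 144*z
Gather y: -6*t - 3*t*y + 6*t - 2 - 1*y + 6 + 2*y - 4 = y*(1 - 3*t)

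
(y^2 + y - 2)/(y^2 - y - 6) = (y - 1)/(y - 3)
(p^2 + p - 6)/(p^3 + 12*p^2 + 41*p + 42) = (p - 2)/(p^2 + 9*p + 14)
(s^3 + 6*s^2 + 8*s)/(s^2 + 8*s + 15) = s*(s^2 + 6*s + 8)/(s^2 + 8*s + 15)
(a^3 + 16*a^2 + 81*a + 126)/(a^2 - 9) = (a^2 + 13*a + 42)/(a - 3)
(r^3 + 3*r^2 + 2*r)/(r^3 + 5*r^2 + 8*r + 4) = r/(r + 2)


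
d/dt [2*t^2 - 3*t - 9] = 4*t - 3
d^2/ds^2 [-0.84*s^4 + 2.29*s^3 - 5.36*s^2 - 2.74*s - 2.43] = -10.08*s^2 + 13.74*s - 10.72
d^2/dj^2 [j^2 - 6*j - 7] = 2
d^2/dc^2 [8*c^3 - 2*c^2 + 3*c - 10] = 48*c - 4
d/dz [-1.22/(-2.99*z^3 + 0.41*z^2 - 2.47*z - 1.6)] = (-10.9434*z^2 + 1.0004*z - 3.0134)/(2.99*z^3 - 0.41*z^2 + 2.47*z + 1.6)^2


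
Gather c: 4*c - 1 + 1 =4*c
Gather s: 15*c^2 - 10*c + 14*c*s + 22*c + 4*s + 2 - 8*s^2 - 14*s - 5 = 15*c^2 + 12*c - 8*s^2 + s*(14*c - 10) - 3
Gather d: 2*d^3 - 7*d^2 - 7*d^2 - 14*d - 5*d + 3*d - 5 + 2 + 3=2*d^3 - 14*d^2 - 16*d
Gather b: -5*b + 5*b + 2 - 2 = 0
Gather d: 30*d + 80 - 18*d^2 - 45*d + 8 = -18*d^2 - 15*d + 88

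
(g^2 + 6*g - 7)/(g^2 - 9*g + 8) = (g + 7)/(g - 8)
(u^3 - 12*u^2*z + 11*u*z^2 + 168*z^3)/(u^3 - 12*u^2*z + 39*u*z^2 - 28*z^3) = (u^2 - 5*u*z - 24*z^2)/(u^2 - 5*u*z + 4*z^2)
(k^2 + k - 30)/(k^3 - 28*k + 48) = (k - 5)/(k^2 - 6*k + 8)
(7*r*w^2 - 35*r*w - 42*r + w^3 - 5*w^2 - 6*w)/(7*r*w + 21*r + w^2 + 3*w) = (w^2 - 5*w - 6)/(w + 3)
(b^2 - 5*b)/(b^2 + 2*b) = (b - 5)/(b + 2)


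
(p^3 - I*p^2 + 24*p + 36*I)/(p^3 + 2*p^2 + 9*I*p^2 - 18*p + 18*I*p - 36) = (p^2 - 4*I*p + 12)/(p^2 + p*(2 + 6*I) + 12*I)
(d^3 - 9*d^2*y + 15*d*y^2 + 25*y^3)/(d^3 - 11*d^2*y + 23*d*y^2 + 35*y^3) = (-d + 5*y)/(-d + 7*y)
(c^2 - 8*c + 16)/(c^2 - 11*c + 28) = (c - 4)/(c - 7)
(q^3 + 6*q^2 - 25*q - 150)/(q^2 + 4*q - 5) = (q^2 + q - 30)/(q - 1)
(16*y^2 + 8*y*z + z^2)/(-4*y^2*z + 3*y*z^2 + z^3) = (-4*y - z)/(z*(y - z))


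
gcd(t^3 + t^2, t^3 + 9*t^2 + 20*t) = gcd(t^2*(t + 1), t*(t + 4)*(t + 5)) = t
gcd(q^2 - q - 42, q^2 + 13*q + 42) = q + 6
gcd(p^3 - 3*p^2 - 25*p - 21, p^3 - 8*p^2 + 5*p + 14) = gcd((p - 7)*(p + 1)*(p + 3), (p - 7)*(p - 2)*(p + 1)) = p^2 - 6*p - 7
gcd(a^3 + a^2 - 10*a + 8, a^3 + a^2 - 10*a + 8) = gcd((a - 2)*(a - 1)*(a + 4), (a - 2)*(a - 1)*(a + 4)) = a^3 + a^2 - 10*a + 8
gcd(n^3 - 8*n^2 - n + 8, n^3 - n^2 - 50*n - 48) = n^2 - 7*n - 8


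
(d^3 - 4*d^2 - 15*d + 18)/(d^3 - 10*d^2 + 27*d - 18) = (d + 3)/(d - 3)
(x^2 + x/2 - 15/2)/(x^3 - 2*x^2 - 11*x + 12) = (x - 5/2)/(x^2 - 5*x + 4)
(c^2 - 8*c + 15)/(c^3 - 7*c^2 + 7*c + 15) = 1/(c + 1)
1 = 1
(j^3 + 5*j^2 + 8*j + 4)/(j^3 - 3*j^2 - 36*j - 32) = (j^2 + 4*j + 4)/(j^2 - 4*j - 32)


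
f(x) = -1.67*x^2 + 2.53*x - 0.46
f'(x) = 2.53 - 3.34*x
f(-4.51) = -45.84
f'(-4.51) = 17.59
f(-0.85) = -3.82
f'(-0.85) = 5.37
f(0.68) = 0.49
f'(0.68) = 0.26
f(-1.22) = -6.03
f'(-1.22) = 6.60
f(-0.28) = -1.30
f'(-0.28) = 3.47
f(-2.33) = -15.42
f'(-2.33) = 10.31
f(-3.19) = -25.52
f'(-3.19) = 13.18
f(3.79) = -14.86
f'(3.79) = -10.13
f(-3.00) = -23.08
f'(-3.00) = 12.55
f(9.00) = -112.96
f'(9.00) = -27.53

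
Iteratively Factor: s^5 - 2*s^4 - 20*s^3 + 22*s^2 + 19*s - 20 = (s + 1)*(s^4 - 3*s^3 - 17*s^2 + 39*s - 20) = (s - 1)*(s + 1)*(s^3 - 2*s^2 - 19*s + 20) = (s - 5)*(s - 1)*(s + 1)*(s^2 + 3*s - 4) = (s - 5)*(s - 1)*(s + 1)*(s + 4)*(s - 1)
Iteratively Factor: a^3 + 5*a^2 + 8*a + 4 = (a + 1)*(a^2 + 4*a + 4) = (a + 1)*(a + 2)*(a + 2)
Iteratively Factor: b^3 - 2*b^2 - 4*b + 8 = (b - 2)*(b^2 - 4) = (b - 2)^2*(b + 2)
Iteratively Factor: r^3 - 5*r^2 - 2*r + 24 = (r - 3)*(r^2 - 2*r - 8) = (r - 3)*(r + 2)*(r - 4)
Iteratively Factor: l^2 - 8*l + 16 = (l - 4)*(l - 4)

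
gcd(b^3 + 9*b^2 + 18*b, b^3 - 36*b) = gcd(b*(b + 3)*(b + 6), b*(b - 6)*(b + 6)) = b^2 + 6*b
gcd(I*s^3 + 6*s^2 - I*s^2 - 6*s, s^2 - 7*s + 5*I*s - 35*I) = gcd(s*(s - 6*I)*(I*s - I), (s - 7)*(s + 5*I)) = 1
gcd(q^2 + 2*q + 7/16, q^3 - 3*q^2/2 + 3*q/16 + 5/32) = q + 1/4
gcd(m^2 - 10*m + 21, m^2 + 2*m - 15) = m - 3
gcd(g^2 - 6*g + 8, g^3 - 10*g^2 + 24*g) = g - 4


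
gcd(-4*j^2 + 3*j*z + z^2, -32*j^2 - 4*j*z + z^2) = 4*j + z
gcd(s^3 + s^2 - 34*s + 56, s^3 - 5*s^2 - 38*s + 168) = s - 4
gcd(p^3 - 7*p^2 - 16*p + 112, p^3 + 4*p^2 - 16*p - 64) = p^2 - 16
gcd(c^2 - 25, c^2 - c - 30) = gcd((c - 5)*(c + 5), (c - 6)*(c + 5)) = c + 5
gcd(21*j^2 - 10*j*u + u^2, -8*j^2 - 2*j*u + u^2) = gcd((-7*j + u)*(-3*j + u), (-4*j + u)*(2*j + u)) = 1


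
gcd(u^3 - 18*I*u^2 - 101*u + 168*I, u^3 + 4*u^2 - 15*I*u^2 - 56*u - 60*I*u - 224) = u^2 - 15*I*u - 56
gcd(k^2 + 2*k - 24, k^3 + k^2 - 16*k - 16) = k - 4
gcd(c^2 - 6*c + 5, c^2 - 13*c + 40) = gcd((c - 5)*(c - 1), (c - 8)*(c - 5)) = c - 5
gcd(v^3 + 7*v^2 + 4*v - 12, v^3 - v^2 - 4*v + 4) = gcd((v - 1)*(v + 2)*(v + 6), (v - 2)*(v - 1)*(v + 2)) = v^2 + v - 2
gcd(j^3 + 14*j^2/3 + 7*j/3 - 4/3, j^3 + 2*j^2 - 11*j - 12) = j^2 + 5*j + 4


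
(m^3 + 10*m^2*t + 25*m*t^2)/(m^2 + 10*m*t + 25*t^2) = m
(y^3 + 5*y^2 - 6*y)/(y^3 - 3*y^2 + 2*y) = (y + 6)/(y - 2)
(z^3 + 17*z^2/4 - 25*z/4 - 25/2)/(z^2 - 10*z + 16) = (4*z^2 + 25*z + 25)/(4*(z - 8))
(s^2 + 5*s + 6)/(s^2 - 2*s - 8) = (s + 3)/(s - 4)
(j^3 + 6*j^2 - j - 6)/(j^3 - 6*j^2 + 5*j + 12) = (j^2 + 5*j - 6)/(j^2 - 7*j + 12)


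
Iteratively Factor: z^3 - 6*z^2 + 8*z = (z - 4)*(z^2 - 2*z) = (z - 4)*(z - 2)*(z)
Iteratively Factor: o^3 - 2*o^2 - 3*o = (o + 1)*(o^2 - 3*o) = o*(o + 1)*(o - 3)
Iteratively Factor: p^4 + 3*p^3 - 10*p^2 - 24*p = (p - 3)*(p^3 + 6*p^2 + 8*p) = (p - 3)*(p + 2)*(p^2 + 4*p) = (p - 3)*(p + 2)*(p + 4)*(p)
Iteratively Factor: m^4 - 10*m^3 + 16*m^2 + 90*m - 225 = (m - 3)*(m^3 - 7*m^2 - 5*m + 75) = (m - 3)*(m + 3)*(m^2 - 10*m + 25) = (m - 5)*(m - 3)*(m + 3)*(m - 5)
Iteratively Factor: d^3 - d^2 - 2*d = (d + 1)*(d^2 - 2*d) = d*(d + 1)*(d - 2)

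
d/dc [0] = 0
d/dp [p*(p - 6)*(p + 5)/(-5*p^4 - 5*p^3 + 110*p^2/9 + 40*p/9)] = 9*(9*p^4 - 18*p^3 - 797*p^2 - 524*p + 652)/(5*(81*p^6 + 162*p^5 - 315*p^4 - 540*p^3 + 340*p^2 + 352*p + 64))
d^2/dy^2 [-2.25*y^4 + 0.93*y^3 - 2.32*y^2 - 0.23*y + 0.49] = -27.0*y^2 + 5.58*y - 4.64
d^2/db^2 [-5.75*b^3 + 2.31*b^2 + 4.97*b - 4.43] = 4.62 - 34.5*b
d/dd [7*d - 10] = 7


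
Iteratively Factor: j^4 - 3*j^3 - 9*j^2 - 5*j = (j + 1)*(j^3 - 4*j^2 - 5*j) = j*(j + 1)*(j^2 - 4*j - 5) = j*(j + 1)^2*(j - 5)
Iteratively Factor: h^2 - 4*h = (h)*(h - 4)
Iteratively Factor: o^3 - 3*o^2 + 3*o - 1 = (o - 1)*(o^2 - 2*o + 1) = (o - 1)^2*(o - 1)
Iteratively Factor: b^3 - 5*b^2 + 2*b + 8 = (b - 4)*(b^2 - b - 2) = (b - 4)*(b - 2)*(b + 1)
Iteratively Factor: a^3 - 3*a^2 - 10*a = (a - 5)*(a^2 + 2*a) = (a - 5)*(a + 2)*(a)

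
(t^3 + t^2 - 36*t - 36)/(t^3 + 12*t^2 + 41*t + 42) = (t^3 + t^2 - 36*t - 36)/(t^3 + 12*t^2 + 41*t + 42)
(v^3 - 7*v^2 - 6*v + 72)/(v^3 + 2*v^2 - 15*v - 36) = (v - 6)/(v + 3)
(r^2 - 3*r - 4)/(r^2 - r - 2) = (r - 4)/(r - 2)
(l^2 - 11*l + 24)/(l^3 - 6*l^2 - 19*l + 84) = (l - 8)/(l^2 - 3*l - 28)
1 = 1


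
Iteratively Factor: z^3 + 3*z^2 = (z)*(z^2 + 3*z) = z*(z + 3)*(z)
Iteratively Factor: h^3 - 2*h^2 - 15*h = (h)*(h^2 - 2*h - 15) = h*(h + 3)*(h - 5)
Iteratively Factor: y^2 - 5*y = (y)*(y - 5)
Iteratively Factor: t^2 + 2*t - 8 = (t - 2)*(t + 4)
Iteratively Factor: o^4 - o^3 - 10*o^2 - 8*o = (o + 1)*(o^3 - 2*o^2 - 8*o) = (o + 1)*(o + 2)*(o^2 - 4*o) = o*(o + 1)*(o + 2)*(o - 4)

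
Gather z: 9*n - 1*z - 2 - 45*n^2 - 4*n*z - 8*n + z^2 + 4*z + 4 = -45*n^2 + n + z^2 + z*(3 - 4*n) + 2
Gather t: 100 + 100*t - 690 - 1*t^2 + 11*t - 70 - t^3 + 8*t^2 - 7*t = -t^3 + 7*t^2 + 104*t - 660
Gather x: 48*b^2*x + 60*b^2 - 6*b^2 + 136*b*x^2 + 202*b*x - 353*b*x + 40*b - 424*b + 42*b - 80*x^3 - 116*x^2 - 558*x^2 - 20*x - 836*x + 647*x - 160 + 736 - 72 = 54*b^2 - 342*b - 80*x^3 + x^2*(136*b - 674) + x*(48*b^2 - 151*b - 209) + 504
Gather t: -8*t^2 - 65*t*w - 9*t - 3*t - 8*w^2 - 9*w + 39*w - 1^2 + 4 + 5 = -8*t^2 + t*(-65*w - 12) - 8*w^2 + 30*w + 8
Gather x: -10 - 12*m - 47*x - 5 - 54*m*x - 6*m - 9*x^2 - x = -18*m - 9*x^2 + x*(-54*m - 48) - 15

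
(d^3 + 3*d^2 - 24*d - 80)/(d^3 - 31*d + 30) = (d^2 + 8*d + 16)/(d^2 + 5*d - 6)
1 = 1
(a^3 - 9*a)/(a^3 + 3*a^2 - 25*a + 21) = a*(a + 3)/(a^2 + 6*a - 7)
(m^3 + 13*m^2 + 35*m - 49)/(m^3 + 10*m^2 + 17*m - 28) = (m + 7)/(m + 4)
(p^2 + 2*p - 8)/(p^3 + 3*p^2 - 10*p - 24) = (p - 2)/(p^2 - p - 6)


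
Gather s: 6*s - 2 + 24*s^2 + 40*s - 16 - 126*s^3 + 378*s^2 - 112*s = -126*s^3 + 402*s^2 - 66*s - 18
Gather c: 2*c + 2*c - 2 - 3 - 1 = 4*c - 6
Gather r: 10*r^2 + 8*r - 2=10*r^2 + 8*r - 2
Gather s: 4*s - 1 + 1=4*s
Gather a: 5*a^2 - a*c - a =5*a^2 + a*(-c - 1)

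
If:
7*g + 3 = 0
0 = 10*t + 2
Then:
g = -3/7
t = -1/5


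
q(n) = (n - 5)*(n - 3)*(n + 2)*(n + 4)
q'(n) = (n - 5)*(n - 3)*(n + 2) + (n - 5)*(n - 3)*(n + 4) + (n - 5)*(n + 2)*(n + 4) + (n - 3)*(n + 2)*(n + 4) = 4*n^3 - 6*n^2 - 50*n + 26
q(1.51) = 100.57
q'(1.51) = -49.41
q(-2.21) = -14.12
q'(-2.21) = 64.02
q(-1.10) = 65.28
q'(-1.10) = 68.42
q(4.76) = -25.01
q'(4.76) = 83.46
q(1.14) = 115.88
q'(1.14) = -32.87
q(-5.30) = 366.75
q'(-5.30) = -473.05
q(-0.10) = 117.15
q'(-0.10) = 30.94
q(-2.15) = -10.22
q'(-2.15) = 66.01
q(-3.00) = -48.00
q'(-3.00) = 14.00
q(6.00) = 240.00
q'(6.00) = 374.00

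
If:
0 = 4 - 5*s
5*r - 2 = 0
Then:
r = 2/5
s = 4/5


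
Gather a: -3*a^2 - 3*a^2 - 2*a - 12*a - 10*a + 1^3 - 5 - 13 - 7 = -6*a^2 - 24*a - 24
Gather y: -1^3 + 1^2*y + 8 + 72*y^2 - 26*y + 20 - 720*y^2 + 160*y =-648*y^2 + 135*y + 27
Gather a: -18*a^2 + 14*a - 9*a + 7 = -18*a^2 + 5*a + 7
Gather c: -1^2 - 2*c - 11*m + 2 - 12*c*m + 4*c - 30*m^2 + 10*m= c*(2 - 12*m) - 30*m^2 - m + 1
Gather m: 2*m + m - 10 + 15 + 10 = 3*m + 15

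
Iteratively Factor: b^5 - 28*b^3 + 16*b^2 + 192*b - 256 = (b - 4)*(b^4 + 4*b^3 - 12*b^2 - 32*b + 64) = (b - 4)*(b + 4)*(b^3 - 12*b + 16) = (b - 4)*(b + 4)^2*(b^2 - 4*b + 4) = (b - 4)*(b - 2)*(b + 4)^2*(b - 2)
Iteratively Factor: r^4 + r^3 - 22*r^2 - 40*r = (r - 5)*(r^3 + 6*r^2 + 8*r) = (r - 5)*(r + 2)*(r^2 + 4*r) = r*(r - 5)*(r + 2)*(r + 4)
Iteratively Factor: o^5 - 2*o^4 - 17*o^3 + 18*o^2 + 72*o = (o - 3)*(o^4 + o^3 - 14*o^2 - 24*o) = (o - 3)*(o + 2)*(o^3 - o^2 - 12*o) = (o - 4)*(o - 3)*(o + 2)*(o^2 + 3*o) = o*(o - 4)*(o - 3)*(o + 2)*(o + 3)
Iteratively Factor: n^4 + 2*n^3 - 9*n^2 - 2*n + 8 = (n + 4)*(n^3 - 2*n^2 - n + 2) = (n - 1)*(n + 4)*(n^2 - n - 2) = (n - 1)*(n + 1)*(n + 4)*(n - 2)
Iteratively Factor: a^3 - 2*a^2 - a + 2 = (a - 1)*(a^2 - a - 2) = (a - 2)*(a - 1)*(a + 1)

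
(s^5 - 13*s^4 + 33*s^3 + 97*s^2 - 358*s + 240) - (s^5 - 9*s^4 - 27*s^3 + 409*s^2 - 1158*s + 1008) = -4*s^4 + 60*s^3 - 312*s^2 + 800*s - 768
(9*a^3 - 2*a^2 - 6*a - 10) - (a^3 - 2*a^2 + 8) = 8*a^3 - 6*a - 18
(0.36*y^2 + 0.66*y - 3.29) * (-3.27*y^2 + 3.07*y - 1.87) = -1.1772*y^4 - 1.053*y^3 + 12.1113*y^2 - 11.3345*y + 6.1523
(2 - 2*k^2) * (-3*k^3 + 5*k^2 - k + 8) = 6*k^5 - 10*k^4 - 4*k^3 - 6*k^2 - 2*k + 16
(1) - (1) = 0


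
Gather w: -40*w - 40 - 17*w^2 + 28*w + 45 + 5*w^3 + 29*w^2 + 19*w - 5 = 5*w^3 + 12*w^2 + 7*w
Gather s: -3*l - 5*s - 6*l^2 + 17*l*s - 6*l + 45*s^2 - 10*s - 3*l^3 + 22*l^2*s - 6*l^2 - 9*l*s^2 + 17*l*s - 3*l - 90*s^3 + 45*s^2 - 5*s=-3*l^3 - 12*l^2 - 12*l - 90*s^3 + s^2*(90 - 9*l) + s*(22*l^2 + 34*l - 20)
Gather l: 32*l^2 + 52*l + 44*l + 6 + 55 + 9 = 32*l^2 + 96*l + 70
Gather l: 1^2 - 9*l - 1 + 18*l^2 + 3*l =18*l^2 - 6*l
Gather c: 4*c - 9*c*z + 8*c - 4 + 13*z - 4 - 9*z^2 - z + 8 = c*(12 - 9*z) - 9*z^2 + 12*z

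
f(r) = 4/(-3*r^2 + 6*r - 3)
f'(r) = 4*(6*r - 6)/(-3*r^2 + 6*r - 3)^2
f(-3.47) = -0.07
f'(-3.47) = -0.03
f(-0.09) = -1.12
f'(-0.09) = -2.06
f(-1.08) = -0.31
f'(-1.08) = -0.30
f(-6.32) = -0.02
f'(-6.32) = -0.01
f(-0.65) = -0.49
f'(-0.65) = -0.59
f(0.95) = -533.33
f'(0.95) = -21333.33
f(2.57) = -0.54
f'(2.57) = 0.69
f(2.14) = -1.03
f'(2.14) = 1.80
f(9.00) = -0.02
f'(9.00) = 0.01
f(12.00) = -0.01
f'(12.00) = 0.00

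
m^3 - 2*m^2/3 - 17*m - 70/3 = (m - 5)*(m + 2)*(m + 7/3)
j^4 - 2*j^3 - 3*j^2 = j^2*(j - 3)*(j + 1)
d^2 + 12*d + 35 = (d + 5)*(d + 7)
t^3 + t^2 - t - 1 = (t - 1)*(t + 1)^2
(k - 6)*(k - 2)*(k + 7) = k^3 - k^2 - 44*k + 84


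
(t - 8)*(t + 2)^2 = t^3 - 4*t^2 - 28*t - 32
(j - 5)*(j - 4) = j^2 - 9*j + 20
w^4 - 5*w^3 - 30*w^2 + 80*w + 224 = (w - 7)*(w - 4)*(w + 2)*(w + 4)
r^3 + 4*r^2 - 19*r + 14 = (r - 2)*(r - 1)*(r + 7)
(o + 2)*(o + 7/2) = o^2 + 11*o/2 + 7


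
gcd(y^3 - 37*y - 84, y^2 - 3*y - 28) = y^2 - 3*y - 28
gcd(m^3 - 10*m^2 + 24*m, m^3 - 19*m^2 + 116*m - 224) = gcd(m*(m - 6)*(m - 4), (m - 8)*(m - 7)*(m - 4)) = m - 4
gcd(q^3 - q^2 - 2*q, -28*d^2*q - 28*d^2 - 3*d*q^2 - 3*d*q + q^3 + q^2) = q + 1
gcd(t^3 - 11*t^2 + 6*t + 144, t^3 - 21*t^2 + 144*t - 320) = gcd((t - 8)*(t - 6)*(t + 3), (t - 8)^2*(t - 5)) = t - 8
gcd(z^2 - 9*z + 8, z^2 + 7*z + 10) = 1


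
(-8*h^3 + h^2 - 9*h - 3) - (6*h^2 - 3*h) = -8*h^3 - 5*h^2 - 6*h - 3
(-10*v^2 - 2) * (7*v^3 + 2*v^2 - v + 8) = -70*v^5 - 20*v^4 - 4*v^3 - 84*v^2 + 2*v - 16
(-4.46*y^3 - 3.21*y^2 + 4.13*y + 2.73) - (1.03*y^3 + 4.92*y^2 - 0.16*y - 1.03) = -5.49*y^3 - 8.13*y^2 + 4.29*y + 3.76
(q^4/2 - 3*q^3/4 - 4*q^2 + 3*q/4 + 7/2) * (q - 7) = q^5/2 - 17*q^4/4 + 5*q^3/4 + 115*q^2/4 - 7*q/4 - 49/2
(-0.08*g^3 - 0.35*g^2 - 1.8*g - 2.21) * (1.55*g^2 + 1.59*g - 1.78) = -0.124*g^5 - 0.6697*g^4 - 3.2041*g^3 - 5.6645*g^2 - 0.3099*g + 3.9338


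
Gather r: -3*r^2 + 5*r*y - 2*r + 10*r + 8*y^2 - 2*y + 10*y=-3*r^2 + r*(5*y + 8) + 8*y^2 + 8*y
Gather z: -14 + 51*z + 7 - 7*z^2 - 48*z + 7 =-7*z^2 + 3*z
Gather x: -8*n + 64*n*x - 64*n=64*n*x - 72*n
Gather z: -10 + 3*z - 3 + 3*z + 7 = 6*z - 6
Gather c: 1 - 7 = -6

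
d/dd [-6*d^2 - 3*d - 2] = -12*d - 3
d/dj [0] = 0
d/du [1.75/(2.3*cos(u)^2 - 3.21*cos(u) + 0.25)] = (8.05*cos(u) - 5.6175)*sin(u)/(2.3*cos(u)^2 - 3.21*cos(u) + 0.25)^2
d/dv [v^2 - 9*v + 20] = 2*v - 9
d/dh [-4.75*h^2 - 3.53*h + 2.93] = -9.5*h - 3.53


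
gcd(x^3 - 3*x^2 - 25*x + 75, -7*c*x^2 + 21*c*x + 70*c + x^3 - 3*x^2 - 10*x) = x - 5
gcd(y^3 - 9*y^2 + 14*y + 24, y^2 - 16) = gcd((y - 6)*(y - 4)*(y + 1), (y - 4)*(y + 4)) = y - 4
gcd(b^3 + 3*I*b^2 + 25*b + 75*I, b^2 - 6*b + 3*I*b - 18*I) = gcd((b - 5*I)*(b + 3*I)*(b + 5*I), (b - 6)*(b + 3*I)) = b + 3*I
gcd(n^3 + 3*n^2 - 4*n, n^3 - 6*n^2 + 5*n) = n^2 - n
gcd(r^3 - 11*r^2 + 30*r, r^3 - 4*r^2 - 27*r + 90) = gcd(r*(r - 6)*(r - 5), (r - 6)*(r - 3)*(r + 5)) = r - 6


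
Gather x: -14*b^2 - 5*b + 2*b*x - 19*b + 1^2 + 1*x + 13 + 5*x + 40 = -14*b^2 - 24*b + x*(2*b + 6) + 54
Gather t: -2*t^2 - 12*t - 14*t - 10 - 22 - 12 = -2*t^2 - 26*t - 44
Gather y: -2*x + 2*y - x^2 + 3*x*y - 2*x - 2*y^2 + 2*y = -x^2 - 4*x - 2*y^2 + y*(3*x + 4)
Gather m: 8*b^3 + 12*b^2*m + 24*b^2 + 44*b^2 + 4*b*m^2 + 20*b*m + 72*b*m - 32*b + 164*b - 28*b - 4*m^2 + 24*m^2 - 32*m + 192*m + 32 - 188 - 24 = 8*b^3 + 68*b^2 + 104*b + m^2*(4*b + 20) + m*(12*b^2 + 92*b + 160) - 180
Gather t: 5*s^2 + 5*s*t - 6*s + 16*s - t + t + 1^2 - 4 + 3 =5*s^2 + 5*s*t + 10*s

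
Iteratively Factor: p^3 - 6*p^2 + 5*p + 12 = (p + 1)*(p^2 - 7*p + 12) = (p - 3)*(p + 1)*(p - 4)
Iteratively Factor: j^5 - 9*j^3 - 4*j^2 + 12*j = (j)*(j^4 - 9*j^2 - 4*j + 12) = j*(j + 2)*(j^3 - 2*j^2 - 5*j + 6) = j*(j - 1)*(j + 2)*(j^2 - j - 6) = j*(j - 1)*(j + 2)^2*(j - 3)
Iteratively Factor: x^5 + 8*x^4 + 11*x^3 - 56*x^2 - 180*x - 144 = (x + 3)*(x^4 + 5*x^3 - 4*x^2 - 44*x - 48) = (x + 2)*(x + 3)*(x^3 + 3*x^2 - 10*x - 24) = (x + 2)*(x + 3)*(x + 4)*(x^2 - x - 6) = (x + 2)^2*(x + 3)*(x + 4)*(x - 3)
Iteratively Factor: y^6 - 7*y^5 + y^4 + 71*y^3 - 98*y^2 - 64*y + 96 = (y - 4)*(y^5 - 3*y^4 - 11*y^3 + 27*y^2 + 10*y - 24) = (y - 4)^2*(y^4 + y^3 - 7*y^2 - y + 6) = (y - 4)^2*(y - 2)*(y^3 + 3*y^2 - y - 3) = (y - 4)^2*(y - 2)*(y - 1)*(y^2 + 4*y + 3) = (y - 4)^2*(y - 2)*(y - 1)*(y + 1)*(y + 3)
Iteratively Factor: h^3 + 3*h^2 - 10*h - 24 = (h + 4)*(h^2 - h - 6) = (h - 3)*(h + 4)*(h + 2)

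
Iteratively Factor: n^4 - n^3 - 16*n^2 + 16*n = (n + 4)*(n^3 - 5*n^2 + 4*n) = (n - 4)*(n + 4)*(n^2 - n) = (n - 4)*(n - 1)*(n + 4)*(n)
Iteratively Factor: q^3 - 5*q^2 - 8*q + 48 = (q - 4)*(q^2 - q - 12) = (q - 4)*(q + 3)*(q - 4)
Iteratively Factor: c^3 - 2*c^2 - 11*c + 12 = (c - 4)*(c^2 + 2*c - 3) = (c - 4)*(c + 3)*(c - 1)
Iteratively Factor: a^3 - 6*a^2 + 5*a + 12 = (a - 4)*(a^2 - 2*a - 3) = (a - 4)*(a + 1)*(a - 3)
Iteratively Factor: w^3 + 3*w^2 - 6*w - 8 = (w - 2)*(w^2 + 5*w + 4) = (w - 2)*(w + 1)*(w + 4)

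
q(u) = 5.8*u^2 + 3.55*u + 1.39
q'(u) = 11.6*u + 3.55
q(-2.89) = 39.57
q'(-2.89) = -29.97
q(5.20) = 176.68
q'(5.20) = 63.87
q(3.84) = 100.55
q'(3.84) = 48.09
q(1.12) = 12.64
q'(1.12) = 16.54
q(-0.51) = 1.09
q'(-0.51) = -2.37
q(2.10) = 34.42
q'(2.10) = 27.91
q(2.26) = 39.04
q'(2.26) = 29.77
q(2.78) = 56.08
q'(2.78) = 35.80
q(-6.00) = 188.89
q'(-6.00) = -66.05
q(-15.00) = 1253.14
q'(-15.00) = -170.45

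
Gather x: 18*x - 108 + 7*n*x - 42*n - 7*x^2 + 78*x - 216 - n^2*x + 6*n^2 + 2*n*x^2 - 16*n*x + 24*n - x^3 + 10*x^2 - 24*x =6*n^2 - 18*n - x^3 + x^2*(2*n + 3) + x*(-n^2 - 9*n + 72) - 324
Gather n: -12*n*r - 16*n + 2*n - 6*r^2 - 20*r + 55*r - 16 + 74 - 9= n*(-12*r - 14) - 6*r^2 + 35*r + 49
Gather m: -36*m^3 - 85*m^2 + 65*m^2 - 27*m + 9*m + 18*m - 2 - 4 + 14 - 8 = -36*m^3 - 20*m^2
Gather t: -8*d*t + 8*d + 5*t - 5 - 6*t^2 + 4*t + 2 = 8*d - 6*t^2 + t*(9 - 8*d) - 3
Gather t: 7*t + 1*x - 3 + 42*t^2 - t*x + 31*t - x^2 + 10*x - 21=42*t^2 + t*(38 - x) - x^2 + 11*x - 24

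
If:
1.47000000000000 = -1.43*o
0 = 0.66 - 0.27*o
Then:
No Solution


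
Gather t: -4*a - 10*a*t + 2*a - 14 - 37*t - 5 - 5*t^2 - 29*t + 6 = -2*a - 5*t^2 + t*(-10*a - 66) - 13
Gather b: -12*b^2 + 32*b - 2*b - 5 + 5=-12*b^2 + 30*b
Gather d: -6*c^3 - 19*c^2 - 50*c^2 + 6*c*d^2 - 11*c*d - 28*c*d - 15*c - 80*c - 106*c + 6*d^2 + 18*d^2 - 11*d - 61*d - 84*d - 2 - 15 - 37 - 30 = -6*c^3 - 69*c^2 - 201*c + d^2*(6*c + 24) + d*(-39*c - 156) - 84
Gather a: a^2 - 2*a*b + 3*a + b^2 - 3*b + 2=a^2 + a*(3 - 2*b) + b^2 - 3*b + 2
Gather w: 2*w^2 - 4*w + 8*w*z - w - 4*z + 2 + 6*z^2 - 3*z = 2*w^2 + w*(8*z - 5) + 6*z^2 - 7*z + 2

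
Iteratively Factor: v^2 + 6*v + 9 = (v + 3)*(v + 3)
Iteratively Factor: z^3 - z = (z + 1)*(z^2 - z) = (z - 1)*(z + 1)*(z)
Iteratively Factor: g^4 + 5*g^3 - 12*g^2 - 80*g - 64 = (g + 4)*(g^3 + g^2 - 16*g - 16) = (g - 4)*(g + 4)*(g^2 + 5*g + 4) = (g - 4)*(g + 1)*(g + 4)*(g + 4)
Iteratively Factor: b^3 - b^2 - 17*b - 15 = (b - 5)*(b^2 + 4*b + 3) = (b - 5)*(b + 3)*(b + 1)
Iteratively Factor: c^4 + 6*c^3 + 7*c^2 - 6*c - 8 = (c + 1)*(c^3 + 5*c^2 + 2*c - 8) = (c + 1)*(c + 4)*(c^2 + c - 2) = (c - 1)*(c + 1)*(c + 4)*(c + 2)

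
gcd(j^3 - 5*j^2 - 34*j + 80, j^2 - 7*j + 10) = j - 2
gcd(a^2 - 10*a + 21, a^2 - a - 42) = a - 7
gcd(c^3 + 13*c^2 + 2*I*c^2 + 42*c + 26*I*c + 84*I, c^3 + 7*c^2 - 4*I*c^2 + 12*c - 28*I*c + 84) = c^2 + c*(7 + 2*I) + 14*I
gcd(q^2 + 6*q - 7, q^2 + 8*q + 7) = q + 7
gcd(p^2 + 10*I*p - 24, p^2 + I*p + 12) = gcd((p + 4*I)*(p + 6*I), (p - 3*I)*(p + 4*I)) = p + 4*I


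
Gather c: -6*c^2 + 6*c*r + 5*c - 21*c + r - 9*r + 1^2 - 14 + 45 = -6*c^2 + c*(6*r - 16) - 8*r + 32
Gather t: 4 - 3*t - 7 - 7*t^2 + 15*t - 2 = -7*t^2 + 12*t - 5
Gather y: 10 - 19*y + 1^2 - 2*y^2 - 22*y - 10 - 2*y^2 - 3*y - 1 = -4*y^2 - 44*y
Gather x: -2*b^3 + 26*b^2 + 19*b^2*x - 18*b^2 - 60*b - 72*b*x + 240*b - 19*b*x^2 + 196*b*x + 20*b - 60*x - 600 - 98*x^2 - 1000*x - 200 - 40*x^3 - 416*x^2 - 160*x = -2*b^3 + 8*b^2 + 200*b - 40*x^3 + x^2*(-19*b - 514) + x*(19*b^2 + 124*b - 1220) - 800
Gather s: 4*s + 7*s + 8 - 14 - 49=11*s - 55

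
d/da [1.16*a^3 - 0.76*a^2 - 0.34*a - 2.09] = 3.48*a^2 - 1.52*a - 0.34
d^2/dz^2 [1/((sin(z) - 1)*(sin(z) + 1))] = (4*cos(z)^2 - 6)/cos(z)^4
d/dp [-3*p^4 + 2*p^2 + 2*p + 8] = -12*p^3 + 4*p + 2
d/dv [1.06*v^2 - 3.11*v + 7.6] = 2.12*v - 3.11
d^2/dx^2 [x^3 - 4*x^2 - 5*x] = 6*x - 8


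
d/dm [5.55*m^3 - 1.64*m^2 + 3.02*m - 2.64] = 16.65*m^2 - 3.28*m + 3.02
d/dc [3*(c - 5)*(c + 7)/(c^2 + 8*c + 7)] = 18/(c^2 + 2*c + 1)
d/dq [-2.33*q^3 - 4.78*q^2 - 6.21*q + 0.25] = -6.99*q^2 - 9.56*q - 6.21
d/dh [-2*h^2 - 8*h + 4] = -4*h - 8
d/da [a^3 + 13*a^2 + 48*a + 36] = 3*a^2 + 26*a + 48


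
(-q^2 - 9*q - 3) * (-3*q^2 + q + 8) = 3*q^4 + 26*q^3 - 8*q^2 - 75*q - 24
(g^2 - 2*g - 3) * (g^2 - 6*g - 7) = g^4 - 8*g^3 + 2*g^2 + 32*g + 21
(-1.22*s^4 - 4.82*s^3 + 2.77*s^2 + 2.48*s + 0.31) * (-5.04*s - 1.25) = 6.1488*s^5 + 25.8178*s^4 - 7.9358*s^3 - 15.9617*s^2 - 4.6624*s - 0.3875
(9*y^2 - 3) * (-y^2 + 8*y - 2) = -9*y^4 + 72*y^3 - 15*y^2 - 24*y + 6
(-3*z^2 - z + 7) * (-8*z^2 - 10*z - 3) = 24*z^4 + 38*z^3 - 37*z^2 - 67*z - 21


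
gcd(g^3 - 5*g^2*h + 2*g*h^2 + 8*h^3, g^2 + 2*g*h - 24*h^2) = g - 4*h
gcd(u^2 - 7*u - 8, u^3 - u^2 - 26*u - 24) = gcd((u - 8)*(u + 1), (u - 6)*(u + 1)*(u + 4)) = u + 1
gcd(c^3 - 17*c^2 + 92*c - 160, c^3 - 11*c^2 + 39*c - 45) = c - 5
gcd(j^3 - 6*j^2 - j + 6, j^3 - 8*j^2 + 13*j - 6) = j^2 - 7*j + 6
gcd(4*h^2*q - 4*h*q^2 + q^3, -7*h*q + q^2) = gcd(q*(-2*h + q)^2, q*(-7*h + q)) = q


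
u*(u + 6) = u^2 + 6*u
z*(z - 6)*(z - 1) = z^3 - 7*z^2 + 6*z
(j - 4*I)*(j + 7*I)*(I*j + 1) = I*j^3 - 2*j^2 + 31*I*j + 28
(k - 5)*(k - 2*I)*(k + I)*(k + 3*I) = k^4 - 5*k^3 + 2*I*k^3 + 5*k^2 - 10*I*k^2 - 25*k + 6*I*k - 30*I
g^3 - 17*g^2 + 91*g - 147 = (g - 7)^2*(g - 3)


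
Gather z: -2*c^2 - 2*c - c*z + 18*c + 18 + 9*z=-2*c^2 + 16*c + z*(9 - c) + 18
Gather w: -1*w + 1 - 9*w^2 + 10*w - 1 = -9*w^2 + 9*w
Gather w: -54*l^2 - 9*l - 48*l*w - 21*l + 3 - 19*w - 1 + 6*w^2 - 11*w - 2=-54*l^2 - 30*l + 6*w^2 + w*(-48*l - 30)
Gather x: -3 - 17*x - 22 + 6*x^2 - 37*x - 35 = 6*x^2 - 54*x - 60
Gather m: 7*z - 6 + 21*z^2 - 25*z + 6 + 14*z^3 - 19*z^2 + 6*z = 14*z^3 + 2*z^2 - 12*z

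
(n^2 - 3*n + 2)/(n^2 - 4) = (n - 1)/(n + 2)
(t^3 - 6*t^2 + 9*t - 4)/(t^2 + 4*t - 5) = (t^2 - 5*t + 4)/(t + 5)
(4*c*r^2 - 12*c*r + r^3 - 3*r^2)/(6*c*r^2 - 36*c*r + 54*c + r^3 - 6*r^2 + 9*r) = r*(4*c + r)/(6*c*r - 18*c + r^2 - 3*r)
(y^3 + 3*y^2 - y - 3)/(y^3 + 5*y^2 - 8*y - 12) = (y^2 + 2*y - 3)/(y^2 + 4*y - 12)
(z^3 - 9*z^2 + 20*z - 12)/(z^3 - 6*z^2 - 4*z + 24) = (z - 1)/(z + 2)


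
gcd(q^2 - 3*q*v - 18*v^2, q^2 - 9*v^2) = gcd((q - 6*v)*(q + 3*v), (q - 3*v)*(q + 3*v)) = q + 3*v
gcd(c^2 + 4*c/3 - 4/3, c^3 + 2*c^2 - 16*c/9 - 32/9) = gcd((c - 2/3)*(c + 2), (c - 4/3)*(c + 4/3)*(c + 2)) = c + 2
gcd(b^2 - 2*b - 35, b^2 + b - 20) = b + 5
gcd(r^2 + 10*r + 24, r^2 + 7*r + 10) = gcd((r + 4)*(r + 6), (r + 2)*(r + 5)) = 1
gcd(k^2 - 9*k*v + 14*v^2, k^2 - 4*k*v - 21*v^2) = -k + 7*v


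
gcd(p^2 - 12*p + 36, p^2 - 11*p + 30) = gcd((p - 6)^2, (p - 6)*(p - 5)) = p - 6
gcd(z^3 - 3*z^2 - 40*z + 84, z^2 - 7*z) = z - 7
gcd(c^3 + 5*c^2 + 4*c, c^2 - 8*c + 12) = 1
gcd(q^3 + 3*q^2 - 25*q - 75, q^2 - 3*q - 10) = q - 5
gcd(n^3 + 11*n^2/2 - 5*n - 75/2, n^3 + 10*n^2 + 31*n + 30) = n^2 + 8*n + 15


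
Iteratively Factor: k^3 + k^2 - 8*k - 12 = (k + 2)*(k^2 - k - 6) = (k - 3)*(k + 2)*(k + 2)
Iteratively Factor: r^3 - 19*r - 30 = (r + 3)*(r^2 - 3*r - 10) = (r + 2)*(r + 3)*(r - 5)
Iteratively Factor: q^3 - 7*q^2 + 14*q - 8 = (q - 2)*(q^2 - 5*q + 4) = (q - 2)*(q - 1)*(q - 4)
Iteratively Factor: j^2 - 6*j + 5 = (j - 1)*(j - 5)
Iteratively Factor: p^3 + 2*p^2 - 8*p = (p)*(p^2 + 2*p - 8) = p*(p - 2)*(p + 4)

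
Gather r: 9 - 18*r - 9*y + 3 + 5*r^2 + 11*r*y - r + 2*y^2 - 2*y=5*r^2 + r*(11*y - 19) + 2*y^2 - 11*y + 12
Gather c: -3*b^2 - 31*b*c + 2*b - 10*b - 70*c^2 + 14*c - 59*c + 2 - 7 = -3*b^2 - 8*b - 70*c^2 + c*(-31*b - 45) - 5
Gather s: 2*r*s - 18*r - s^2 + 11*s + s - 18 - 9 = -18*r - s^2 + s*(2*r + 12) - 27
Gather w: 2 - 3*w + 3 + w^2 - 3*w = w^2 - 6*w + 5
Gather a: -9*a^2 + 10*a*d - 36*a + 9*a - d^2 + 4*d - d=-9*a^2 + a*(10*d - 27) - d^2 + 3*d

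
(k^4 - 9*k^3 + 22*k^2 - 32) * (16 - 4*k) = -4*k^5 + 52*k^4 - 232*k^3 + 352*k^2 + 128*k - 512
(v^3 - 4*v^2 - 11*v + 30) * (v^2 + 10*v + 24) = v^5 + 6*v^4 - 27*v^3 - 176*v^2 + 36*v + 720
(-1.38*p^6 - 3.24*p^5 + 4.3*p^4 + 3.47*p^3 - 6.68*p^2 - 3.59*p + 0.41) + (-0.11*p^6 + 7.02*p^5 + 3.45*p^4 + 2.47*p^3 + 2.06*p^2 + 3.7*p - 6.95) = -1.49*p^6 + 3.78*p^5 + 7.75*p^4 + 5.94*p^3 - 4.62*p^2 + 0.11*p - 6.54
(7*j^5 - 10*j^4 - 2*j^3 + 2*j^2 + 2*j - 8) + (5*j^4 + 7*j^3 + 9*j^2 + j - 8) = 7*j^5 - 5*j^4 + 5*j^3 + 11*j^2 + 3*j - 16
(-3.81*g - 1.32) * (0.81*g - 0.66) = -3.0861*g^2 + 1.4454*g + 0.8712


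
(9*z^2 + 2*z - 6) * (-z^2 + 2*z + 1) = -9*z^4 + 16*z^3 + 19*z^2 - 10*z - 6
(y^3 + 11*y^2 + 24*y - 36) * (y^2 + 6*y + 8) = y^5 + 17*y^4 + 98*y^3 + 196*y^2 - 24*y - 288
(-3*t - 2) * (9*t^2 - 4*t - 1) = -27*t^3 - 6*t^2 + 11*t + 2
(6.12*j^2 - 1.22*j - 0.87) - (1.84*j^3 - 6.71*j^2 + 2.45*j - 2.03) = -1.84*j^3 + 12.83*j^2 - 3.67*j + 1.16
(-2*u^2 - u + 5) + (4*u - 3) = -2*u^2 + 3*u + 2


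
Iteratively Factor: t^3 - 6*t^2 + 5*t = (t - 1)*(t^2 - 5*t) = (t - 5)*(t - 1)*(t)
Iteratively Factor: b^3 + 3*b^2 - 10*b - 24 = (b - 3)*(b^2 + 6*b + 8) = (b - 3)*(b + 2)*(b + 4)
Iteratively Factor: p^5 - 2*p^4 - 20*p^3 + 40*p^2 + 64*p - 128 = (p - 4)*(p^4 + 2*p^3 - 12*p^2 - 8*p + 32) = (p - 4)*(p + 2)*(p^3 - 12*p + 16) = (p - 4)*(p - 2)*(p + 2)*(p^2 + 2*p - 8) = (p - 4)*(p - 2)*(p + 2)*(p + 4)*(p - 2)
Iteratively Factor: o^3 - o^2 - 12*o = (o + 3)*(o^2 - 4*o) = (o - 4)*(o + 3)*(o)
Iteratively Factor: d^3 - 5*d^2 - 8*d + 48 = (d + 3)*(d^2 - 8*d + 16) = (d - 4)*(d + 3)*(d - 4)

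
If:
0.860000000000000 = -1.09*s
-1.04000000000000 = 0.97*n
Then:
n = -1.07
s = -0.79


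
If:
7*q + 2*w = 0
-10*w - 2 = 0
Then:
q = 2/35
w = -1/5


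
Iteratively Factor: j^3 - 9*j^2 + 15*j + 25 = (j - 5)*(j^2 - 4*j - 5) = (j - 5)^2*(j + 1)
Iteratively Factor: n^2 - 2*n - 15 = (n - 5)*(n + 3)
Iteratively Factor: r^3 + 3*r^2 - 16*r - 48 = (r + 4)*(r^2 - r - 12) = (r + 3)*(r + 4)*(r - 4)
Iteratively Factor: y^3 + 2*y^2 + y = (y + 1)*(y^2 + y) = y*(y + 1)*(y + 1)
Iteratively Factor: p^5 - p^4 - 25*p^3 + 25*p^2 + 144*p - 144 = (p + 3)*(p^4 - 4*p^3 - 13*p^2 + 64*p - 48) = (p - 4)*(p + 3)*(p^3 - 13*p + 12) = (p - 4)*(p - 3)*(p + 3)*(p^2 + 3*p - 4) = (p - 4)*(p - 3)*(p + 3)*(p + 4)*(p - 1)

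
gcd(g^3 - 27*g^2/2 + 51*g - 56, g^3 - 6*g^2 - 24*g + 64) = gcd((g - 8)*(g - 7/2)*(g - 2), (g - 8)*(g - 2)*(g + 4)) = g^2 - 10*g + 16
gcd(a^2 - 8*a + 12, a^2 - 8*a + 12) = a^2 - 8*a + 12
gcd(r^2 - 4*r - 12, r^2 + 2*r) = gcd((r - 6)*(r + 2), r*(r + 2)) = r + 2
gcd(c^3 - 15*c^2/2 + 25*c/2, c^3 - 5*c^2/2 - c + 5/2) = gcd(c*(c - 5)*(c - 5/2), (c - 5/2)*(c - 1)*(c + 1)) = c - 5/2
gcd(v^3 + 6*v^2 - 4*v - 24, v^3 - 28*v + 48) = v^2 + 4*v - 12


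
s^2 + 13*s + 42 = (s + 6)*(s + 7)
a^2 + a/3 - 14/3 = (a - 2)*(a + 7/3)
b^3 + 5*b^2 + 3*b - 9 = (b - 1)*(b + 3)^2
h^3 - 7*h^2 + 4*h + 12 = (h - 6)*(h - 2)*(h + 1)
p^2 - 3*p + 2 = (p - 2)*(p - 1)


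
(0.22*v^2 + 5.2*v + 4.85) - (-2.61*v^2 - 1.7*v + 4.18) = 2.83*v^2 + 6.9*v + 0.67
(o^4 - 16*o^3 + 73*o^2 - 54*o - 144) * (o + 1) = o^5 - 15*o^4 + 57*o^3 + 19*o^2 - 198*o - 144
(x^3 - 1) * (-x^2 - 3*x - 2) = -x^5 - 3*x^4 - 2*x^3 + x^2 + 3*x + 2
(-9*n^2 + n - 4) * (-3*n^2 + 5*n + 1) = 27*n^4 - 48*n^3 + 8*n^2 - 19*n - 4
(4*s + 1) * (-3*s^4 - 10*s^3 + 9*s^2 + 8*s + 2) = -12*s^5 - 43*s^4 + 26*s^3 + 41*s^2 + 16*s + 2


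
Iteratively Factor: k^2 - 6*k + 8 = (k - 2)*(k - 4)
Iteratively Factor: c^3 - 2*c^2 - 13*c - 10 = (c - 5)*(c^2 + 3*c + 2) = (c - 5)*(c + 1)*(c + 2)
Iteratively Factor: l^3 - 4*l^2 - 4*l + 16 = (l - 4)*(l^2 - 4) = (l - 4)*(l + 2)*(l - 2)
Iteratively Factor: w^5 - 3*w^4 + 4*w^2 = (w)*(w^4 - 3*w^3 + 4*w) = w^2*(w^3 - 3*w^2 + 4) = w^2*(w - 2)*(w^2 - w - 2) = w^2*(w - 2)^2*(w + 1)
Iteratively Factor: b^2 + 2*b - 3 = (b - 1)*(b + 3)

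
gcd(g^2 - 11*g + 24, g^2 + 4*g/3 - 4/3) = 1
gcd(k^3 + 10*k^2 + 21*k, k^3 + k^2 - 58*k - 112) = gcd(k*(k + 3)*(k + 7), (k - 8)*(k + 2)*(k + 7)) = k + 7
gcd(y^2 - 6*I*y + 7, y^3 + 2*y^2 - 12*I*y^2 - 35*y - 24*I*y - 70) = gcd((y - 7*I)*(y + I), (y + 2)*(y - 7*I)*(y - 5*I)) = y - 7*I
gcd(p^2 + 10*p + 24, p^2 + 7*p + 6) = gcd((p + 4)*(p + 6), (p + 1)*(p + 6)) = p + 6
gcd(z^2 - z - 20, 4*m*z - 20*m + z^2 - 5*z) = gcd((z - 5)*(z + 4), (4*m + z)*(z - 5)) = z - 5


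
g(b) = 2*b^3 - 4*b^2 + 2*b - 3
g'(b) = 6*b^2 - 8*b + 2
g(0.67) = -2.85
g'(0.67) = -0.67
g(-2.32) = -54.14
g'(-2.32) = 52.85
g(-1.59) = -24.33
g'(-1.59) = 29.89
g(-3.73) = -169.90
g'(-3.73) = 115.32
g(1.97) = 0.71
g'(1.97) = 9.53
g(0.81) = -2.94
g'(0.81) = -0.54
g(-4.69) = -306.69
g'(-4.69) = 171.50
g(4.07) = 73.72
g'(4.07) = 68.83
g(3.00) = 21.00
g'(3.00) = 32.00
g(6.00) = 297.00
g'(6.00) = 170.00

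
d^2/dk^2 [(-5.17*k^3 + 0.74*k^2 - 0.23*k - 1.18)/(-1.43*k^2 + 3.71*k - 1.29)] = (1.4210854715202e-14*k^5 - 5.6843418860808e-14*k^4 + 116.335406*k^3 - 125.790258*k^2 + 11.513172*k + 27.86843)/(2.924207*k^6 - 22.759737*k^5 + 66.961752*k^4 - 92.127833*k^3 + 60.406056*k^2 - 18.521433*k + 2.146689)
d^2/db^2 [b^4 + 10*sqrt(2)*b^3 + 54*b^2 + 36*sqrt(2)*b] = 12*b^2 + 60*sqrt(2)*b + 108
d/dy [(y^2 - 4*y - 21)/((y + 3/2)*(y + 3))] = 34/(4*y^2 + 12*y + 9)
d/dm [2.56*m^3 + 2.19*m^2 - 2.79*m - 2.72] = 7.68*m^2 + 4.38*m - 2.79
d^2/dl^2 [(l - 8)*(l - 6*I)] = 2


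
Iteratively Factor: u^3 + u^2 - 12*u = (u - 3)*(u^2 + 4*u) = (u - 3)*(u + 4)*(u)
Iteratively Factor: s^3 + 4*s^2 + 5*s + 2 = (s + 1)*(s^2 + 3*s + 2) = (s + 1)*(s + 2)*(s + 1)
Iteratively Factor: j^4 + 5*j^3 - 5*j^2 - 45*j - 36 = (j + 3)*(j^3 + 2*j^2 - 11*j - 12) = (j - 3)*(j + 3)*(j^2 + 5*j + 4) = (j - 3)*(j + 1)*(j + 3)*(j + 4)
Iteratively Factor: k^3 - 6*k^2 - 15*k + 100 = (k + 4)*(k^2 - 10*k + 25) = (k - 5)*(k + 4)*(k - 5)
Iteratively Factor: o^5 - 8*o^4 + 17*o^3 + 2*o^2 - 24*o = (o - 4)*(o^4 - 4*o^3 + o^2 + 6*o) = (o - 4)*(o + 1)*(o^3 - 5*o^2 + 6*o) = (o - 4)*(o - 2)*(o + 1)*(o^2 - 3*o) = o*(o - 4)*(o - 2)*(o + 1)*(o - 3)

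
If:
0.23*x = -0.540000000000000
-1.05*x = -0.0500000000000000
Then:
No Solution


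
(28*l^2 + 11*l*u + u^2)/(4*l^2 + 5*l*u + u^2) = (7*l + u)/(l + u)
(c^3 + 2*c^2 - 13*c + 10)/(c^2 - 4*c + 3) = (c^2 + 3*c - 10)/(c - 3)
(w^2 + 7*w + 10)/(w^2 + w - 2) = (w + 5)/(w - 1)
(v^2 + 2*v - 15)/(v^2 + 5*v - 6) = (v^2 + 2*v - 15)/(v^2 + 5*v - 6)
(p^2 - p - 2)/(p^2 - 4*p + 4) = (p + 1)/(p - 2)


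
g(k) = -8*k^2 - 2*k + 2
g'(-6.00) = 94.00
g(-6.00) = -274.00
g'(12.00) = -194.00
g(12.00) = -1174.00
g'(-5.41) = 84.56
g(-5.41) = -221.32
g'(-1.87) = 27.92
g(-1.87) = -22.24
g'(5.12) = -83.92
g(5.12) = -217.96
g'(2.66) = -44.56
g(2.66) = -59.92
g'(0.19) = -5.04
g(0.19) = 1.33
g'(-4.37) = 67.92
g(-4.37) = -142.04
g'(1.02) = -18.32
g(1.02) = -8.36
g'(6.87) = -111.92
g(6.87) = -389.32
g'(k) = -16*k - 2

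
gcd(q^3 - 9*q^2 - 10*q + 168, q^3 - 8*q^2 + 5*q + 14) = q - 7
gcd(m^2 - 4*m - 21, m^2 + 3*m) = m + 3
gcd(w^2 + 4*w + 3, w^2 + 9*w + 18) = w + 3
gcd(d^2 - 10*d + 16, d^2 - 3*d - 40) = d - 8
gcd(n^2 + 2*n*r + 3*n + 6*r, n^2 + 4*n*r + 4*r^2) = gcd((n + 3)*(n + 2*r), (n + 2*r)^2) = n + 2*r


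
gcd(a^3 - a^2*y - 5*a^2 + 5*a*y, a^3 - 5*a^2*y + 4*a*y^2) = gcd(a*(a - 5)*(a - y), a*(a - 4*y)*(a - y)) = -a^2 + a*y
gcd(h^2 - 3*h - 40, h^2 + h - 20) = h + 5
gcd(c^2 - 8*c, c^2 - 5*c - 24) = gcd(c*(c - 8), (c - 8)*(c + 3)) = c - 8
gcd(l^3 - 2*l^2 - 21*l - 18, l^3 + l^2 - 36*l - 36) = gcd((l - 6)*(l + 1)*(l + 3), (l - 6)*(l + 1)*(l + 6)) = l^2 - 5*l - 6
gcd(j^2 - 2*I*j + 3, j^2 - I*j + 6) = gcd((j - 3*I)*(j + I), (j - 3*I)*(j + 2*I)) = j - 3*I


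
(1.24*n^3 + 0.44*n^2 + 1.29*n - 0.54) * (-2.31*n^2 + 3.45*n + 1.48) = -2.8644*n^5 + 3.2616*n^4 + 0.3733*n^3 + 6.3491*n^2 + 0.0461999999999998*n - 0.7992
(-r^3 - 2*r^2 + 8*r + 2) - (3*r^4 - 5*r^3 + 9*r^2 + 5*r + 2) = -3*r^4 + 4*r^3 - 11*r^2 + 3*r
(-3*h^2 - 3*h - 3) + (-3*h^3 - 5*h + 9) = -3*h^3 - 3*h^2 - 8*h + 6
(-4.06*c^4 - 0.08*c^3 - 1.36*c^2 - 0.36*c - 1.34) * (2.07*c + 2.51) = -8.4042*c^5 - 10.3562*c^4 - 3.016*c^3 - 4.1588*c^2 - 3.6774*c - 3.3634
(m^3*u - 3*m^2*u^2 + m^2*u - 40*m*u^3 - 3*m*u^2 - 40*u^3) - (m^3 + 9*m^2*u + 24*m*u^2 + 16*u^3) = m^3*u - m^3 - 3*m^2*u^2 - 8*m^2*u - 40*m*u^3 - 27*m*u^2 - 56*u^3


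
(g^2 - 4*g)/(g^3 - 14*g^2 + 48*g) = (g - 4)/(g^2 - 14*g + 48)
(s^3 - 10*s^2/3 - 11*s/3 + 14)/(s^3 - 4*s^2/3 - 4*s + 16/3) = (3*s^2 - 16*s + 21)/(3*s^2 - 10*s + 8)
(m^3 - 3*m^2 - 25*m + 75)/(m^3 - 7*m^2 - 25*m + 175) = (m - 3)/(m - 7)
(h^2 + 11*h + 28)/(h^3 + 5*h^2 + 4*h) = (h + 7)/(h*(h + 1))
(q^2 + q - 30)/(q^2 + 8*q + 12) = (q - 5)/(q + 2)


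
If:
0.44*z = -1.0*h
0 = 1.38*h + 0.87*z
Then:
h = 0.00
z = 0.00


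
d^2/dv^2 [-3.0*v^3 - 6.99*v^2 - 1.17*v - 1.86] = -18.0*v - 13.98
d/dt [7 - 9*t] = -9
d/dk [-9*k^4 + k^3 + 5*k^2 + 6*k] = -36*k^3 + 3*k^2 + 10*k + 6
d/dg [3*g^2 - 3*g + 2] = 6*g - 3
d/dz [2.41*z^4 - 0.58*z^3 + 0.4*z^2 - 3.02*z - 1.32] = 9.64*z^3 - 1.74*z^2 + 0.8*z - 3.02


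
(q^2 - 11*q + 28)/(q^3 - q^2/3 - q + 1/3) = 3*(q^2 - 11*q + 28)/(3*q^3 - q^2 - 3*q + 1)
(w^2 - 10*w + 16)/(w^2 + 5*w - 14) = (w - 8)/(w + 7)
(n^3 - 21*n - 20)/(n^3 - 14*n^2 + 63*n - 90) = (n^2 + 5*n + 4)/(n^2 - 9*n + 18)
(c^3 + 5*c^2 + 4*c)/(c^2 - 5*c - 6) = c*(c + 4)/(c - 6)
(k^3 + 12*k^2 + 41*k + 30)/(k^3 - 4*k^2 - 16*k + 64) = (k^3 + 12*k^2 + 41*k + 30)/(k^3 - 4*k^2 - 16*k + 64)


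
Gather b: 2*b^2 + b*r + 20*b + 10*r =2*b^2 + b*(r + 20) + 10*r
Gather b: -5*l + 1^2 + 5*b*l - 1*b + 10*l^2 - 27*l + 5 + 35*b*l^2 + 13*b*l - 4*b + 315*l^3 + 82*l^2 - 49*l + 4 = b*(35*l^2 + 18*l - 5) + 315*l^3 + 92*l^2 - 81*l + 10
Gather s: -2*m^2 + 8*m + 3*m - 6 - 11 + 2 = -2*m^2 + 11*m - 15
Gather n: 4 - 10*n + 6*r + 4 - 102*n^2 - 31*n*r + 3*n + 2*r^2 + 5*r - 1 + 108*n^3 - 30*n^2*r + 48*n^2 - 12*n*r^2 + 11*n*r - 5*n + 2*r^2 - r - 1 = 108*n^3 + n^2*(-30*r - 54) + n*(-12*r^2 - 20*r - 12) + 4*r^2 + 10*r + 6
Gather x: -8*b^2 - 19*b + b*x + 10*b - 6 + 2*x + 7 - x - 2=-8*b^2 - 9*b + x*(b + 1) - 1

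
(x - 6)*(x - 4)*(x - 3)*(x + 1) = x^4 - 12*x^3 + 41*x^2 - 18*x - 72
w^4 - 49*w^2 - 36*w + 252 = (w - 7)*(w - 2)*(w + 3)*(w + 6)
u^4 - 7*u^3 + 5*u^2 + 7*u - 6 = (u - 6)*(u - 1)^2*(u + 1)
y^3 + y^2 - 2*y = y*(y - 1)*(y + 2)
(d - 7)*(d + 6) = d^2 - d - 42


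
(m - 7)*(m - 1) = m^2 - 8*m + 7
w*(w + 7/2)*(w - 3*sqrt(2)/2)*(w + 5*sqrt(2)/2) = w^4 + sqrt(2)*w^3 + 7*w^3/2 - 15*w^2/2 + 7*sqrt(2)*w^2/2 - 105*w/4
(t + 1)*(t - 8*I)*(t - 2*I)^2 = t^4 + t^3 - 12*I*t^3 - 36*t^2 - 12*I*t^2 - 36*t + 32*I*t + 32*I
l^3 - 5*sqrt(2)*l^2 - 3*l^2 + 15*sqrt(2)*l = l*(l - 3)*(l - 5*sqrt(2))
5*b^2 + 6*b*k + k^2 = (b + k)*(5*b + k)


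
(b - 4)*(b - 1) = b^2 - 5*b + 4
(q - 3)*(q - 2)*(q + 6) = q^3 + q^2 - 24*q + 36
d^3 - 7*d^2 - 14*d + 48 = (d - 8)*(d - 2)*(d + 3)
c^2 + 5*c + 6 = (c + 2)*(c + 3)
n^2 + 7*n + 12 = (n + 3)*(n + 4)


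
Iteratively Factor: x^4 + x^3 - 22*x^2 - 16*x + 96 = (x + 4)*(x^3 - 3*x^2 - 10*x + 24) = (x - 2)*(x + 4)*(x^2 - x - 12) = (x - 2)*(x + 3)*(x + 4)*(x - 4)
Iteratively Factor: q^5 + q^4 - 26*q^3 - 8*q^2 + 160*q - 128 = (q + 4)*(q^4 - 3*q^3 - 14*q^2 + 48*q - 32) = (q - 1)*(q + 4)*(q^3 - 2*q^2 - 16*q + 32) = (q - 1)*(q + 4)^2*(q^2 - 6*q + 8) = (q - 2)*(q - 1)*(q + 4)^2*(q - 4)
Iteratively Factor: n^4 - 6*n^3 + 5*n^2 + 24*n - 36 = (n - 3)*(n^3 - 3*n^2 - 4*n + 12) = (n - 3)^2*(n^2 - 4) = (n - 3)^2*(n + 2)*(n - 2)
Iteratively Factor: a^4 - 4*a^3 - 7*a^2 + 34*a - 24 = (a + 3)*(a^3 - 7*a^2 + 14*a - 8) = (a - 2)*(a + 3)*(a^2 - 5*a + 4) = (a - 4)*(a - 2)*(a + 3)*(a - 1)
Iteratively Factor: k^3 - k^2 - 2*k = (k + 1)*(k^2 - 2*k) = (k - 2)*(k + 1)*(k)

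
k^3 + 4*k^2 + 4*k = k*(k + 2)^2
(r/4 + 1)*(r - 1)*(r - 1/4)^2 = r^4/4 + 5*r^3/8 - 87*r^2/64 + 35*r/64 - 1/16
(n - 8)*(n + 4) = n^2 - 4*n - 32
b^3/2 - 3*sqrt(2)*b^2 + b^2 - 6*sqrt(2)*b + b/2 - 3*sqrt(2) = (b/2 + 1/2)*(b + 1)*(b - 6*sqrt(2))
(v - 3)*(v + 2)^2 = v^3 + v^2 - 8*v - 12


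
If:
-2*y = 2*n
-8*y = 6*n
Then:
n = 0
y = 0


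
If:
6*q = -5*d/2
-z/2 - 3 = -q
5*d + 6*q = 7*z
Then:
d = -126/25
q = 21/10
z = -9/5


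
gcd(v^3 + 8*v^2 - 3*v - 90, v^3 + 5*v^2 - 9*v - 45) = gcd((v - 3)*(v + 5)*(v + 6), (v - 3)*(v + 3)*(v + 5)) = v^2 + 2*v - 15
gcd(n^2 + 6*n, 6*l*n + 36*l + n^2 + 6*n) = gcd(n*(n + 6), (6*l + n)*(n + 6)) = n + 6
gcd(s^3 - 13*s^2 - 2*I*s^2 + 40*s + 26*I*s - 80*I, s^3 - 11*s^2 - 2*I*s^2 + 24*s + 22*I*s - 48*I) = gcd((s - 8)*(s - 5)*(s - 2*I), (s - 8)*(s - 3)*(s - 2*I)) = s^2 + s*(-8 - 2*I) + 16*I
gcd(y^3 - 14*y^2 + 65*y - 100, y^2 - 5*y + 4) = y - 4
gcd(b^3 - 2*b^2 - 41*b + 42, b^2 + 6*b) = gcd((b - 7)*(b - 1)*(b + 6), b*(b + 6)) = b + 6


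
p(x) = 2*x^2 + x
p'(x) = 4*x + 1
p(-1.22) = 1.76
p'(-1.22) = -3.88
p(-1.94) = 5.59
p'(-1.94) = -6.76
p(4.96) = 54.16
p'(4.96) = 20.84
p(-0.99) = 0.97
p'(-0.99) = -2.96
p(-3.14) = 16.58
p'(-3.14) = -11.56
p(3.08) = 22.05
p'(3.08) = 13.32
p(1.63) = 6.94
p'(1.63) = 7.52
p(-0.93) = 0.80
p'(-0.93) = -2.72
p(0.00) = 0.00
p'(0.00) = 1.00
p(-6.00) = 66.00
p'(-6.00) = -23.00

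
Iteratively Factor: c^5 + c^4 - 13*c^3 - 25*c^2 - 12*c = (c + 1)*(c^4 - 13*c^2 - 12*c) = (c - 4)*(c + 1)*(c^3 + 4*c^2 + 3*c) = (c - 4)*(c + 1)*(c + 3)*(c^2 + c) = (c - 4)*(c + 1)^2*(c + 3)*(c)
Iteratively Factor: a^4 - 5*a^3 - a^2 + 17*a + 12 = (a - 4)*(a^3 - a^2 - 5*a - 3) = (a - 4)*(a + 1)*(a^2 - 2*a - 3) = (a - 4)*(a + 1)^2*(a - 3)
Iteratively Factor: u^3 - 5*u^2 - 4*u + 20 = (u - 2)*(u^2 - 3*u - 10) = (u - 5)*(u - 2)*(u + 2)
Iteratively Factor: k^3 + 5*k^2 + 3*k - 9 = (k + 3)*(k^2 + 2*k - 3) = (k - 1)*(k + 3)*(k + 3)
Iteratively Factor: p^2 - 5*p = (p - 5)*(p)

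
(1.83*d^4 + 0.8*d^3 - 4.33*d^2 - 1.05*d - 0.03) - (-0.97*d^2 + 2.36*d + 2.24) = 1.83*d^4 + 0.8*d^3 - 3.36*d^2 - 3.41*d - 2.27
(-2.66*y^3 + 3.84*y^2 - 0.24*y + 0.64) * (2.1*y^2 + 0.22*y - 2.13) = -5.586*y^5 + 7.4788*y^4 + 6.0066*y^3 - 6.888*y^2 + 0.652*y - 1.3632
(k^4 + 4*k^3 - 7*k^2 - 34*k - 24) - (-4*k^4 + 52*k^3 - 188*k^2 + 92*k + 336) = 5*k^4 - 48*k^3 + 181*k^2 - 126*k - 360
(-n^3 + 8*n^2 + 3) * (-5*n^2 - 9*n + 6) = 5*n^5 - 31*n^4 - 78*n^3 + 33*n^2 - 27*n + 18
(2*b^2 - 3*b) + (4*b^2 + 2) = 6*b^2 - 3*b + 2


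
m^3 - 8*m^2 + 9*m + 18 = (m - 6)*(m - 3)*(m + 1)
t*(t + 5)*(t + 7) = t^3 + 12*t^2 + 35*t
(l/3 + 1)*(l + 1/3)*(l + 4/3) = l^3/3 + 14*l^2/9 + 49*l/27 + 4/9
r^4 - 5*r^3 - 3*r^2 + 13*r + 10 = (r - 5)*(r - 2)*(r + 1)^2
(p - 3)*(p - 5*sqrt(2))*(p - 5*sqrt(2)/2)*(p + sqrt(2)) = p^4 - 13*sqrt(2)*p^3/2 - 3*p^3 + 10*p^2 + 39*sqrt(2)*p^2/2 - 30*p + 25*sqrt(2)*p - 75*sqrt(2)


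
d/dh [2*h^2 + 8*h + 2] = 4*h + 8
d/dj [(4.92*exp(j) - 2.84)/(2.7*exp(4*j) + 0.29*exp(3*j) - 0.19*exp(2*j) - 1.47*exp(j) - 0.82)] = (-39.852*exp(4*j) + 27.8184*exp(3*j) + 3.4056*exp(2*j) - 1.0792*exp(j) - 8.2092)*exp(j)/(7.29*exp(8*j) + 1.566*exp(7*j) - 0.9419*exp(6*j) - 8.0482*exp(5*j) - 5.2445*exp(4*j) + 0.0830000000000001*exp(3*j) + 2.4725*exp(2*j) + 2.4108*exp(j) + 0.6724)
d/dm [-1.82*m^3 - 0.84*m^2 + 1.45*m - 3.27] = -5.46*m^2 - 1.68*m + 1.45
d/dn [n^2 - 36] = 2*n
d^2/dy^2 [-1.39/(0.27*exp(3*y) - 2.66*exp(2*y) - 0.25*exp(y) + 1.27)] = (-1.39*(-1.62*exp(2*y) + 10.64*exp(y) + 0.5)*(-0.81*exp(2*y) + 5.32*exp(y) + 0.25)*exp(y) + (3.3777*exp(2*y) - 14.7896*exp(y) - 0.3475)*(0.27*exp(3*y) - 2.66*exp(2*y) - 0.25*exp(y) + 1.27))*exp(y)/(0.27*exp(3*y) - 2.66*exp(2*y) - 0.25*exp(y) + 1.27)^3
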